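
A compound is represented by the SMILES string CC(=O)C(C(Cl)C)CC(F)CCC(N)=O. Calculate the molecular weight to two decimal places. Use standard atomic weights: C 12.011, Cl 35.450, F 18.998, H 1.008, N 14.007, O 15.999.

First, the molecular formula is C10H17ClFNO2 (counting implicit H from valence).
  C: 10 × 12.011 = 120.110
  Cl: 1 × 35.450 = 35.450
  F: 1 × 18.998 = 18.998
  H: 17 × 1.008 = 17.136
  N: 1 × 14.007 = 14.007
  O: 2 × 15.999 = 31.998
Sum: 10×12.011 + 1×35.450 + 1×18.998 + 17×1.008 + 1×14.007 + 2×15.999 = 237.699 → 237.70 g/mol.

237.70 g/mol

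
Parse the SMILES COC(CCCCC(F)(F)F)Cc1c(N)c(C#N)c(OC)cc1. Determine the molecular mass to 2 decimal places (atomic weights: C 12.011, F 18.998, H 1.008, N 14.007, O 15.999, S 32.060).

330.35 g/mol

First, the molecular formula is C16H21F3N2O2 (counting implicit H from valence).
  C: 16 × 12.011 = 192.176
  F: 3 × 18.998 = 56.994
  H: 21 × 1.008 = 21.168
  N: 2 × 14.007 = 28.014
  O: 2 × 15.999 = 31.998
Sum: 16×12.011 + 3×18.998 + 21×1.008 + 2×14.007 + 2×15.999 = 330.350 → 330.35 g/mol.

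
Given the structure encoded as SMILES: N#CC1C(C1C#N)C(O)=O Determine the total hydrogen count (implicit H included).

4

Walk through each heavy atom and fill implicit hydrogens from standard valence (C 4, N 3, O 2, S 2, halogen 1):
  atom 1: N, bond orders sum to 3 (valence 3) → 0 H
  atom 2: C, bond orders sum to 4 (valence 4) → 0 H
  atom 3: C, bond orders sum to 3 (valence 4) → 1 H
  atom 4: C, bond orders sum to 3 (valence 4) → 1 H
  atom 5: C, bond orders sum to 3 (valence 4) → 1 H
  atom 6: C, bond orders sum to 4 (valence 4) → 0 H
  atom 7: N, bond orders sum to 3 (valence 3) → 0 H
  atom 8: C, bond orders sum to 4 (valence 4) → 0 H
  atom 9: O, bond orders sum to 1 (valence 2) → 1 H
  atom 10: O, bond orders sum to 2 (valence 2) → 0 H
Total hydrogens: 4.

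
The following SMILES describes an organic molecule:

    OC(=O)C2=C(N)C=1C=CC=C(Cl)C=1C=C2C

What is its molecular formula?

C12H10ClNO2

Walk through each heavy atom and fill implicit hydrogens from standard valence (C 4, N 3, O 2, S 2, halogen 1):
  atom 1: O, bond orders sum to 1 (valence 2) → 1 H
  atom 2: C, bond orders sum to 4 (valence 4) → 0 H
  atom 3: O, bond orders sum to 2 (valence 2) → 0 H
  atom 4: C, bond orders sum to 4 (valence 4) → 0 H
  atom 5: C, bond orders sum to 4 (valence 4) → 0 H
  atom 6: N, bond orders sum to 1 (valence 3) → 2 H
  atom 7: C, bond orders sum to 4 (valence 4) → 0 H
  atom 8: C, bond orders sum to 3 (valence 4) → 1 H
  atom 9: C, bond orders sum to 3 (valence 4) → 1 H
  atom 10: C, bond orders sum to 3 (valence 4) → 1 H
  atom 11: C, bond orders sum to 4 (valence 4) → 0 H
  atom 12: Cl (halogen, monovalent) → 0 H
  atom 13: C, bond orders sum to 4 (valence 4) → 0 H
  atom 14: C, bond orders sum to 3 (valence 4) → 1 H
  atom 15: C, bond orders sum to 4 (valence 4) → 0 H
  atom 16: C, bond orders sum to 1 (valence 4) → 3 H
Totals → C:12, H:10, Cl:1, N:1, O:2.
In Hill order: C12H10ClNO2.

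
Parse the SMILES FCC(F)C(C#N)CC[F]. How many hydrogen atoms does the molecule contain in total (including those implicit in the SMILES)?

8

Walk through each heavy atom and fill implicit hydrogens from standard valence (C 4, N 3, O 2, S 2, halogen 1):
  atom 1: F (halogen, monovalent) → 0 H
  atom 2: C, bond orders sum to 2 (valence 4) → 2 H
  atom 3: C, bond orders sum to 3 (valence 4) → 1 H
  atom 4: F (halogen, monovalent) → 0 H
  atom 5: C, bond orders sum to 3 (valence 4) → 1 H
  atom 6: C, bond orders sum to 4 (valence 4) → 0 H
  atom 7: N, bond orders sum to 3 (valence 3) → 0 H
  atom 8: C, bond orders sum to 2 (valence 4) → 2 H
  atom 9: C, bond orders sum to 2 (valence 4) → 2 H
  atom 10: F with explicit H count 0
Total hydrogens: 8.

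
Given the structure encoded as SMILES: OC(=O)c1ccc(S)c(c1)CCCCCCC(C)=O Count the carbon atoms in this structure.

15

Count every carbon token in the SMILES (each C, including those in ring-closure positions and inside branches).
Carbon count: 15.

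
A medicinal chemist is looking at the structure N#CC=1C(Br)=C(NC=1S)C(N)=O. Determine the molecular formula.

C6H4BrN3OS

Walk through each heavy atom and fill implicit hydrogens from standard valence (C 4, N 3, O 2, S 2, halogen 1):
  atom 1: N, bond orders sum to 3 (valence 3) → 0 H
  atom 2: C, bond orders sum to 4 (valence 4) → 0 H
  atom 3: C, bond orders sum to 4 (valence 4) → 0 H
  atom 4: C, bond orders sum to 4 (valence 4) → 0 H
  atom 5: Br (halogen, monovalent) → 0 H
  atom 6: C, bond orders sum to 4 (valence 4) → 0 H
  atom 7: N, bond orders sum to 2 (valence 3) → 1 H
  atom 8: C, bond orders sum to 4 (valence 4) → 0 H
  atom 9: S, bond orders sum to 1 (valence 2) → 1 H
  atom 10: C, bond orders sum to 4 (valence 4) → 0 H
  atom 11: N, bond orders sum to 1 (valence 3) → 2 H
  atom 12: O, bond orders sum to 2 (valence 2) → 0 H
Totals → C:6, H:4, Br:1, N:3, O:1, S:1.
In Hill order: C6H4BrN3OS.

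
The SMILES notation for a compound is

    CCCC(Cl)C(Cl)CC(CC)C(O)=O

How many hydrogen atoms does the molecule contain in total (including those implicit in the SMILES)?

18

Walk through each heavy atom and fill implicit hydrogens from standard valence (C 4, N 3, O 2, S 2, halogen 1):
  atom 1: C, bond orders sum to 1 (valence 4) → 3 H
  atom 2: C, bond orders sum to 2 (valence 4) → 2 H
  atom 3: C, bond orders sum to 2 (valence 4) → 2 H
  atom 4: C, bond orders sum to 3 (valence 4) → 1 H
  atom 5: Cl (halogen, monovalent) → 0 H
  atom 6: C, bond orders sum to 3 (valence 4) → 1 H
  atom 7: Cl (halogen, monovalent) → 0 H
  atom 8: C, bond orders sum to 2 (valence 4) → 2 H
  atom 9: C, bond orders sum to 3 (valence 4) → 1 H
  atom 10: C, bond orders sum to 2 (valence 4) → 2 H
  atom 11: C, bond orders sum to 1 (valence 4) → 3 H
  atom 12: C, bond orders sum to 4 (valence 4) → 0 H
  atom 13: O, bond orders sum to 1 (valence 2) → 1 H
  atom 14: O, bond orders sum to 2 (valence 2) → 0 H
Total hydrogens: 18.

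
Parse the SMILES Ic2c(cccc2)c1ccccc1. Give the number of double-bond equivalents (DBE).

8

Molecular formula: C12H9I.
DoU = (2C + 2 + N − H − X) / 2, where X is the halogen count and O/S are ignored.
    = (2·12 + 2 + 0 − 9 − 1) / 2 = 16 / 2 = 8.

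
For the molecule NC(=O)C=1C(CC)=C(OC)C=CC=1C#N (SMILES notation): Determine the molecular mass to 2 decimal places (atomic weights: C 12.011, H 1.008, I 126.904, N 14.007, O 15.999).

204.23 g/mol

First, the molecular formula is C11H12N2O2 (counting implicit H from valence).
  C: 11 × 12.011 = 132.121
  H: 12 × 1.008 = 12.096
  N: 2 × 14.007 = 28.014
  O: 2 × 15.999 = 31.998
Sum: 11×12.011 + 12×1.008 + 2×14.007 + 2×15.999 = 204.229 → 204.23 g/mol.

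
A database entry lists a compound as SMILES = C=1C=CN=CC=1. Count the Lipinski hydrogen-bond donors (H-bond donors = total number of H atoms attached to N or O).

0

Donors: find every N or O and count the H atoms it carries.
  atom 4 (N): bond orders sum to 3 → 0 H
Lipinski HBD = 0.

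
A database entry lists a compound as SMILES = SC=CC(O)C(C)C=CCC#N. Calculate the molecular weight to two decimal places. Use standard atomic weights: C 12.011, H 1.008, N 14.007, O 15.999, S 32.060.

183.27 g/mol

First, the molecular formula is C9H13NOS (counting implicit H from valence).
  C: 9 × 12.011 = 108.099
  H: 13 × 1.008 = 13.104
  N: 1 × 14.007 = 14.007
  O: 1 × 15.999 = 15.999
  S: 1 × 32.060 = 32.060
Sum: 9×12.011 + 13×1.008 + 1×14.007 + 1×15.999 + 1×32.060 = 183.269 → 183.27 g/mol.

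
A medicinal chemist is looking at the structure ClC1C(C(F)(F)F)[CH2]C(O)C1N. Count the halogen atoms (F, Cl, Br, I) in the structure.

Halogen atoms appear at heavy-atom positions 1, 5, 6, 7 (1×Cl, 3×F).
Other groups present: 1 hydroxyl, 1 primary amine.
Halogen count: 4.

4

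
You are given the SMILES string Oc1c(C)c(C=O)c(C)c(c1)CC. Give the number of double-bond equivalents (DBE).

5

Molecular formula: C11H14O2.
DoU = (2C + 2 + N − H − X) / 2, where X is the halogen count and O/S are ignored.
    = (2·11 + 2 + 0 − 14 − 0) / 2 = 10 / 2 = 5.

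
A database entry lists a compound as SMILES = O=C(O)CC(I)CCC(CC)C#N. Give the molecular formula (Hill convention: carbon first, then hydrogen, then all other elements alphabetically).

C9H14INO2

Walk through each heavy atom and fill implicit hydrogens from standard valence (C 4, N 3, O 2, S 2, halogen 1):
  atom 1: O, bond orders sum to 2 (valence 2) → 0 H
  atom 2: C, bond orders sum to 4 (valence 4) → 0 H
  atom 3: O, bond orders sum to 1 (valence 2) → 1 H
  atom 4: C, bond orders sum to 2 (valence 4) → 2 H
  atom 5: C, bond orders sum to 3 (valence 4) → 1 H
  atom 6: I (halogen, monovalent) → 0 H
  atom 7: C, bond orders sum to 2 (valence 4) → 2 H
  atom 8: C, bond orders sum to 2 (valence 4) → 2 H
  atom 9: C, bond orders sum to 3 (valence 4) → 1 H
  atom 10: C, bond orders sum to 2 (valence 4) → 2 H
  atom 11: C, bond orders sum to 1 (valence 4) → 3 H
  atom 12: C, bond orders sum to 4 (valence 4) → 0 H
  atom 13: N, bond orders sum to 3 (valence 3) → 0 H
Totals → C:9, H:14, I:1, N:1, O:2.
In Hill order: C9H14INO2.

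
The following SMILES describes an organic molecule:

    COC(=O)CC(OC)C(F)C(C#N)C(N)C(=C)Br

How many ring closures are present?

0

In SMILES, each pair of matching ring-closure digits denotes one ring-closing bond; the number of such bonds equals the number of independent rings.
Ring-closure bonds here: 0.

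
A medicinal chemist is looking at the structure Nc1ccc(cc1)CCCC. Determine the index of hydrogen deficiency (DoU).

Molecular formula: C10H15N.
DoU = (2C + 2 + N − H − X) / 2, where X is the halogen count and O/S are ignored.
    = (2·10 + 2 + 1 − 15 − 0) / 2 = 8 / 2 = 4.

4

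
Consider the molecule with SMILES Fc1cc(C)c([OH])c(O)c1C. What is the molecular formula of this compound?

C8H9FO2

Walk through each heavy atom and fill implicit hydrogens from standard valence (C 4, N 3, O 2, S 2, halogen 1); for lowercase aromatic atoms, an aromatic c carries 1 H when it has two neighbours and 0 H with three, and aromatic n carries 0 H:
  atom 1: F (halogen, monovalent) → 0 H
  atom 2: aromatic c, 3 neighbours → 0 H
  atom 3: aromatic c, 2 neighbours → 1 H
  atom 4: aromatic c, 3 neighbours → 0 H
  atom 5: C, bond orders sum to 1 (valence 4) → 3 H
  atom 6: aromatic c, 3 neighbours → 0 H
  atom 7: O with explicit H count 1
  atom 8: aromatic c, 3 neighbours → 0 H
  atom 9: O, bond orders sum to 1 (valence 2) → 1 H
  atom 10: aromatic c, 3 neighbours → 0 H
  atom 11: C, bond orders sum to 1 (valence 4) → 3 H
Totals → C:8, H:9, F:1, O:2.
In Hill order: C8H9FO2.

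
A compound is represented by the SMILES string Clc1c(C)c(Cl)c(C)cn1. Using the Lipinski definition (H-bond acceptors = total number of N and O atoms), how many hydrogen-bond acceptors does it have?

1

N atoms: 1; O atoms: 0.
Lipinski HBA = 1 + 0 = 1.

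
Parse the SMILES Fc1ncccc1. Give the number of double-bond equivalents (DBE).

4

Molecular formula: C5H4FN.
DoU = (2C + 2 + N − H − X) / 2, where X is the halogen count and O/S are ignored.
    = (2·5 + 2 + 1 − 4 − 1) / 2 = 8 / 2 = 4.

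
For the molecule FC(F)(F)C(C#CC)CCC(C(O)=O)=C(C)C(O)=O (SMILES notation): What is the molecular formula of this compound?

Walk through each heavy atom and fill implicit hydrogens from standard valence (C 4, N 3, O 2, S 2, halogen 1):
  atom 1: F (halogen, monovalent) → 0 H
  atom 2: C, bond orders sum to 4 (valence 4) → 0 H
  atom 3: F (halogen, monovalent) → 0 H
  atom 4: F (halogen, monovalent) → 0 H
  atom 5: C, bond orders sum to 3 (valence 4) → 1 H
  atom 6: C, bond orders sum to 4 (valence 4) → 0 H
  atom 7: C, bond orders sum to 4 (valence 4) → 0 H
  atom 8: C, bond orders sum to 1 (valence 4) → 3 H
  atom 9: C, bond orders sum to 2 (valence 4) → 2 H
  atom 10: C, bond orders sum to 2 (valence 4) → 2 H
  atom 11: C, bond orders sum to 4 (valence 4) → 0 H
  atom 12: C, bond orders sum to 4 (valence 4) → 0 H
  atom 13: O, bond orders sum to 1 (valence 2) → 1 H
  atom 14: O, bond orders sum to 2 (valence 2) → 0 H
  atom 15: C, bond orders sum to 4 (valence 4) → 0 H
  atom 16: C, bond orders sum to 1 (valence 4) → 3 H
  atom 17: C, bond orders sum to 4 (valence 4) → 0 H
  atom 18: O, bond orders sum to 1 (valence 2) → 1 H
  atom 19: O, bond orders sum to 2 (valence 2) → 0 H
Totals → C:12, H:13, F:3, O:4.

C12H13F3O4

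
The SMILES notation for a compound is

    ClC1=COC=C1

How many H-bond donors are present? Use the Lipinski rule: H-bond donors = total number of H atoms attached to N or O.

0

Donors: find every N or O and count the H atoms it carries.
  atom 4 (O): bond orders sum to 2 → 0 H
Lipinski HBD = 0.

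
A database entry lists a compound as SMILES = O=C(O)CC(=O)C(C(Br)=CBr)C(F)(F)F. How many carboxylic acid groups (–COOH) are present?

1

The carboxylic acid motif appears at heavy-atom position 2 in the SMILES.
Other groups present: 1 alkene, 1 ketone.
Carboxylic acid count: 1.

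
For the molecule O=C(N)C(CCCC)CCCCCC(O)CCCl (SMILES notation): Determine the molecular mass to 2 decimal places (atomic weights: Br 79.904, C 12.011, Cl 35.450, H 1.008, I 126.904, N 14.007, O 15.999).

First, the molecular formula is C14H28ClNO2 (counting implicit H from valence).
  C: 14 × 12.011 = 168.154
  Cl: 1 × 35.450 = 35.450
  H: 28 × 1.008 = 28.224
  N: 1 × 14.007 = 14.007
  O: 2 × 15.999 = 31.998
Sum: 14×12.011 + 1×35.450 + 28×1.008 + 1×14.007 + 2×15.999 = 277.833 → 277.83 g/mol.

277.83 g/mol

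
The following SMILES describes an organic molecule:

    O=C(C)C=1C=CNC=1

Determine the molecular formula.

C6H7NO

Walk through each heavy atom and fill implicit hydrogens from standard valence (C 4, N 3, O 2, S 2, halogen 1):
  atom 1: O, bond orders sum to 2 (valence 2) → 0 H
  atom 2: C, bond orders sum to 4 (valence 4) → 0 H
  atom 3: C, bond orders sum to 1 (valence 4) → 3 H
  atom 4: C, bond orders sum to 4 (valence 4) → 0 H
  atom 5: C, bond orders sum to 3 (valence 4) → 1 H
  atom 6: C, bond orders sum to 3 (valence 4) → 1 H
  atom 7: N, bond orders sum to 2 (valence 3) → 1 H
  atom 8: C, bond orders sum to 3 (valence 4) → 1 H
Totals → C:6, H:7, N:1, O:1.
In Hill order: C6H7NO.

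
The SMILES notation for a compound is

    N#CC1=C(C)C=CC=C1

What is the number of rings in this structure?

In SMILES, each pair of matching ring-closure digits denotes one ring-closing bond; the number of such bonds equals the number of independent rings.
Ring-closure bonds here: 1.

1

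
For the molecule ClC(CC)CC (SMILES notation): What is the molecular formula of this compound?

C5H11Cl

Walk through each heavy atom and fill implicit hydrogens from standard valence (C 4, N 3, O 2, S 2, halogen 1):
  atom 1: Cl (halogen, monovalent) → 0 H
  atom 2: C, bond orders sum to 3 (valence 4) → 1 H
  atom 3: C, bond orders sum to 2 (valence 4) → 2 H
  atom 4: C, bond orders sum to 1 (valence 4) → 3 H
  atom 5: C, bond orders sum to 2 (valence 4) → 2 H
  atom 6: C, bond orders sum to 1 (valence 4) → 3 H
Totals → C:5, H:11, Cl:1.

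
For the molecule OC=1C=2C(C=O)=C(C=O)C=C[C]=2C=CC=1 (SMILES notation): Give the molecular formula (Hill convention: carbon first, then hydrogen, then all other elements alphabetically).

C12H8O3

Walk through each heavy atom and fill implicit hydrogens from standard valence (C 4, N 3, O 2, S 2, halogen 1):
  atom 1: O, bond orders sum to 1 (valence 2) → 1 H
  atom 2: C, bond orders sum to 4 (valence 4) → 0 H
  atom 3: C, bond orders sum to 4 (valence 4) → 0 H
  atom 4: C, bond orders sum to 4 (valence 4) → 0 H
  atom 5: C, bond orders sum to 3 (valence 4) → 1 H
  atom 6: O, bond orders sum to 2 (valence 2) → 0 H
  atom 7: C, bond orders sum to 4 (valence 4) → 0 H
  atom 8: C, bond orders sum to 3 (valence 4) → 1 H
  atom 9: O, bond orders sum to 2 (valence 2) → 0 H
  atom 10: C, bond orders sum to 3 (valence 4) → 1 H
  atom 11: C, bond orders sum to 3 (valence 4) → 1 H
  atom 12: C with explicit H count 0
  atom 13: C, bond orders sum to 3 (valence 4) → 1 H
  atom 14: C, bond orders sum to 3 (valence 4) → 1 H
  atom 15: C, bond orders sum to 3 (valence 4) → 1 H
Totals → C:12, H:8, O:3.
In Hill order: C12H8O3.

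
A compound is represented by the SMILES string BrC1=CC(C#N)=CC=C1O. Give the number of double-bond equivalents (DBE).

6

Degree of unsaturation = (number of rings) + (number of π bonds).
Ring closures in the SMILES: 1.
π bonds: 3 double bonds (each 1 DoU), 1 triple bond (each 2 DoU) → 5 DoU from unsaturation.
Total DoU = 1 + 5 = 6.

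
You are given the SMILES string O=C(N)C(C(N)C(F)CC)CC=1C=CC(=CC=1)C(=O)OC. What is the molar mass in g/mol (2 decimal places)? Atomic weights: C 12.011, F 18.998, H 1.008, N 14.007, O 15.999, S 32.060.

First, the molecular formula is C15H21FN2O3 (counting implicit H from valence).
  C: 15 × 12.011 = 180.165
  F: 1 × 18.998 = 18.998
  H: 21 × 1.008 = 21.168
  N: 2 × 14.007 = 28.014
  O: 3 × 15.999 = 47.997
Sum: 15×12.011 + 1×18.998 + 21×1.008 + 2×14.007 + 3×15.999 = 296.342 → 296.34 g/mol.

296.34 g/mol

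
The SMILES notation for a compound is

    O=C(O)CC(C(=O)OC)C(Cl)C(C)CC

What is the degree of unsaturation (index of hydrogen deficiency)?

Molecular formula: C10H17ClO4.
DoU = (2C + 2 + N − H − X) / 2, where X is the halogen count and O/S are ignored.
    = (2·10 + 2 + 0 − 17 − 1) / 2 = 4 / 2 = 2.

2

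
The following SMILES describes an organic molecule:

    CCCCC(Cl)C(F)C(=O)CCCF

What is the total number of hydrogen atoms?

17

Walk through each heavy atom and fill implicit hydrogens from standard valence (C 4, N 3, O 2, S 2, halogen 1):
  atom 1: C, bond orders sum to 1 (valence 4) → 3 H
  atom 2: C, bond orders sum to 2 (valence 4) → 2 H
  atom 3: C, bond orders sum to 2 (valence 4) → 2 H
  atom 4: C, bond orders sum to 2 (valence 4) → 2 H
  atom 5: C, bond orders sum to 3 (valence 4) → 1 H
  atom 6: Cl (halogen, monovalent) → 0 H
  atom 7: C, bond orders sum to 3 (valence 4) → 1 H
  atom 8: F (halogen, monovalent) → 0 H
  atom 9: C, bond orders sum to 4 (valence 4) → 0 H
  atom 10: O, bond orders sum to 2 (valence 2) → 0 H
  atom 11: C, bond orders sum to 2 (valence 4) → 2 H
  atom 12: C, bond orders sum to 2 (valence 4) → 2 H
  atom 13: C, bond orders sum to 2 (valence 4) → 2 H
  atom 14: F (halogen, monovalent) → 0 H
Total hydrogens: 17.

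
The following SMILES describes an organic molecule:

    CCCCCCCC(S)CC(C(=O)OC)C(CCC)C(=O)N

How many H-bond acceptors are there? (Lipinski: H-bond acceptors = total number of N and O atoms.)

4

N atoms: 1; O atoms: 3.
Lipinski HBA = 1 + 3 = 4.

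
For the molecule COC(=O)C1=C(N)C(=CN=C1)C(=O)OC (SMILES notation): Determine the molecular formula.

Walk through each heavy atom and fill implicit hydrogens from standard valence (C 4, N 3, O 2, S 2, halogen 1):
  atom 1: C, bond orders sum to 1 (valence 4) → 3 H
  atom 2: O, bond orders sum to 2 (valence 2) → 0 H
  atom 3: C, bond orders sum to 4 (valence 4) → 0 H
  atom 4: O, bond orders sum to 2 (valence 2) → 0 H
  atom 5: C, bond orders sum to 4 (valence 4) → 0 H
  atom 6: C, bond orders sum to 4 (valence 4) → 0 H
  atom 7: N, bond orders sum to 1 (valence 3) → 2 H
  atom 8: C, bond orders sum to 4 (valence 4) → 0 H
  atom 9: C, bond orders sum to 3 (valence 4) → 1 H
  atom 10: N, bond orders sum to 3 (valence 3) → 0 H
  atom 11: C, bond orders sum to 3 (valence 4) → 1 H
  atom 12: C, bond orders sum to 4 (valence 4) → 0 H
  atom 13: O, bond orders sum to 2 (valence 2) → 0 H
  atom 14: O, bond orders sum to 2 (valence 2) → 0 H
  atom 15: C, bond orders sum to 1 (valence 4) → 3 H
Totals → C:9, H:10, N:2, O:4.

C9H10N2O4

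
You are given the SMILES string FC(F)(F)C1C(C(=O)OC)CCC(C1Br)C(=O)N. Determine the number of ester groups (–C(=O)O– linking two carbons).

1

The ester motif appears at heavy-atom position 7 in the SMILES.
Other groups present: 1 amide.
Ester count: 1.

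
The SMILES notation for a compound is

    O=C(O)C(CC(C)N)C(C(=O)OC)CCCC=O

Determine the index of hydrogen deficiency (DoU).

3

Molecular formula: C12H21NO5.
DoU = (2C + 2 + N − H − X) / 2, where X is the halogen count and O/S are ignored.
    = (2·12 + 2 + 1 − 21 − 0) / 2 = 6 / 2 = 3.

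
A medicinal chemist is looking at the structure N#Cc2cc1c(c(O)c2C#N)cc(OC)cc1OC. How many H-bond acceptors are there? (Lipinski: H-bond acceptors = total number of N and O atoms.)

N atoms: 2; O atoms: 3.
Lipinski HBA = 2 + 3 = 5.

5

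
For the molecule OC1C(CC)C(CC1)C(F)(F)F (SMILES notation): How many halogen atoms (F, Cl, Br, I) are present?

3

Halogen atoms appear at heavy-atom positions 10, 11, 12 (3×F).
Other groups present: 1 hydroxyl.
Halogen count: 3.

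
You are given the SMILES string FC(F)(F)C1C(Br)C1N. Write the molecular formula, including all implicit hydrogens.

C4H5BrF3N

Walk through each heavy atom and fill implicit hydrogens from standard valence (C 4, N 3, O 2, S 2, halogen 1):
  atom 1: F (halogen, monovalent) → 0 H
  atom 2: C, bond orders sum to 4 (valence 4) → 0 H
  atom 3: F (halogen, monovalent) → 0 H
  atom 4: F (halogen, monovalent) → 0 H
  atom 5: C, bond orders sum to 3 (valence 4) → 1 H
  atom 6: C, bond orders sum to 3 (valence 4) → 1 H
  atom 7: Br (halogen, monovalent) → 0 H
  atom 8: C, bond orders sum to 3 (valence 4) → 1 H
  atom 9: N, bond orders sum to 1 (valence 3) → 2 H
Totals → C:4, H:5, Br:1, F:3, N:1.
In Hill order: C4H5BrF3N.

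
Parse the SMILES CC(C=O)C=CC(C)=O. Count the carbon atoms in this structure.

Count every carbon token in the SMILES (each C, including those in ring-closure positions and inside branches).
Carbon count: 7.

7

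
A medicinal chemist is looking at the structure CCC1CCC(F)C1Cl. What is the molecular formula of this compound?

Walk through each heavy atom and fill implicit hydrogens from standard valence (C 4, N 3, O 2, S 2, halogen 1):
  atom 1: C, bond orders sum to 1 (valence 4) → 3 H
  atom 2: C, bond orders sum to 2 (valence 4) → 2 H
  atom 3: C, bond orders sum to 3 (valence 4) → 1 H
  atom 4: C, bond orders sum to 2 (valence 4) → 2 H
  atom 5: C, bond orders sum to 2 (valence 4) → 2 H
  atom 6: C, bond orders sum to 3 (valence 4) → 1 H
  atom 7: F (halogen, monovalent) → 0 H
  atom 8: C, bond orders sum to 3 (valence 4) → 1 H
  atom 9: Cl (halogen, monovalent) → 0 H
Totals → C:7, H:12, Cl:1, F:1.
In Hill order: C7H12ClF.

C7H12ClF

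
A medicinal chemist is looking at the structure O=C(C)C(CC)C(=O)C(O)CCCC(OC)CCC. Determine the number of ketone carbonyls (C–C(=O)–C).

The ketone motif appears at heavy-atom positions 2, 7 in the SMILES.
Other groups present: 1 ether, 1 hydroxyl.
Ketone count: 2.

2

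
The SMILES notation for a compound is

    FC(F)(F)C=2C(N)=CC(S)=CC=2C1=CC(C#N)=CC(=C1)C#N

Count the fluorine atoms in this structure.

Scan the SMILES for F atoms (remember two-letter symbols like Cl and Br are single atoms).
Fluorine count: 3.

3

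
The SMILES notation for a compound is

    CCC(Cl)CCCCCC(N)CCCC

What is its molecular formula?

Walk through each heavy atom and fill implicit hydrogens from standard valence (C 4, N 3, O 2, S 2, halogen 1):
  atom 1: C, bond orders sum to 1 (valence 4) → 3 H
  atom 2: C, bond orders sum to 2 (valence 4) → 2 H
  atom 3: C, bond orders sum to 3 (valence 4) → 1 H
  atom 4: Cl (halogen, monovalent) → 0 H
  atom 5: C, bond orders sum to 2 (valence 4) → 2 H
  atom 6: C, bond orders sum to 2 (valence 4) → 2 H
  atom 7: C, bond orders sum to 2 (valence 4) → 2 H
  atom 8: C, bond orders sum to 2 (valence 4) → 2 H
  atom 9: C, bond orders sum to 2 (valence 4) → 2 H
  atom 10: C, bond orders sum to 3 (valence 4) → 1 H
  atom 11: N, bond orders sum to 1 (valence 3) → 2 H
  atom 12: C, bond orders sum to 2 (valence 4) → 2 H
  atom 13: C, bond orders sum to 2 (valence 4) → 2 H
  atom 14: C, bond orders sum to 2 (valence 4) → 2 H
  atom 15: C, bond orders sum to 1 (valence 4) → 3 H
Totals → C:13, H:28, Cl:1, N:1.
In Hill order: C13H28ClN.

C13H28ClN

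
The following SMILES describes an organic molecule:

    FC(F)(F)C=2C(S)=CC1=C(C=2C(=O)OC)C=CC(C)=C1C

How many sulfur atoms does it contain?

Scan the SMILES for S atoms (remember two-letter symbols like Cl and Br are single atoms).
Sulfur count: 1.

1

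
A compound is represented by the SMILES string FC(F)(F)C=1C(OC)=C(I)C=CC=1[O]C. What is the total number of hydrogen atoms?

8

Walk through each heavy atom and fill implicit hydrogens from standard valence (C 4, N 3, O 2, S 2, halogen 1):
  atom 1: F (halogen, monovalent) → 0 H
  atom 2: C, bond orders sum to 4 (valence 4) → 0 H
  atom 3: F (halogen, monovalent) → 0 H
  atom 4: F (halogen, monovalent) → 0 H
  atom 5: C, bond orders sum to 4 (valence 4) → 0 H
  atom 6: C, bond orders sum to 4 (valence 4) → 0 H
  atom 7: O, bond orders sum to 2 (valence 2) → 0 H
  atom 8: C, bond orders sum to 1 (valence 4) → 3 H
  atom 9: C, bond orders sum to 4 (valence 4) → 0 H
  atom 10: I (halogen, monovalent) → 0 H
  atom 11: C, bond orders sum to 3 (valence 4) → 1 H
  atom 12: C, bond orders sum to 3 (valence 4) → 1 H
  atom 13: C, bond orders sum to 4 (valence 4) → 0 H
  atom 14: O with explicit H count 0
  atom 15: C, bond orders sum to 1 (valence 4) → 3 H
Total hydrogens: 8.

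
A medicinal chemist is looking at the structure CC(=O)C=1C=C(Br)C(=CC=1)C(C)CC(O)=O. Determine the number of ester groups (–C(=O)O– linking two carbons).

0

Scan the SMILES for the ester motif — none present.
Groups that are present: 1 carboxylic acid, 1 ketone.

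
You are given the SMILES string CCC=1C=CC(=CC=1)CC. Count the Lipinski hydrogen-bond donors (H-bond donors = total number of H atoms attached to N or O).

Donors: find every N or O and count the H atoms it carries.
  (no N or O atoms present)
Lipinski HBD = 0.

0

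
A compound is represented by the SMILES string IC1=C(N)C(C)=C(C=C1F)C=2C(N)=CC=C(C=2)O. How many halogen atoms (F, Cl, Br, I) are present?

Halogen atoms appear at heavy-atom positions 1, 10 (1×F, 1×I).
Other groups present: 1 hydroxyl, 2 primary amine.
Halogen count: 2.

2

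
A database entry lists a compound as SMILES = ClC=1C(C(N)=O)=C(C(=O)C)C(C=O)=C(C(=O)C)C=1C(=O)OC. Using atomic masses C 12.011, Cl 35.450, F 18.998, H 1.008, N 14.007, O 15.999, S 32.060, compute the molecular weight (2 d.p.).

325.70 g/mol

First, the molecular formula is C14H12ClNO6 (counting implicit H from valence).
  C: 14 × 12.011 = 168.154
  Cl: 1 × 35.450 = 35.450
  H: 12 × 1.008 = 12.096
  N: 1 × 14.007 = 14.007
  O: 6 × 15.999 = 95.994
Sum: 14×12.011 + 1×35.450 + 12×1.008 + 1×14.007 + 6×15.999 = 325.701 → 325.70 g/mol.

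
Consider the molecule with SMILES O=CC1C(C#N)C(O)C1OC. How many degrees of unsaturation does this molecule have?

4

Degree of unsaturation = (number of rings) + (number of π bonds).
Ring closures in the SMILES: 1.
π bonds: 1 double bond (each 1 DoU), 1 triple bond (each 2 DoU) → 3 DoU from unsaturation.
Total DoU = 1 + 3 = 4.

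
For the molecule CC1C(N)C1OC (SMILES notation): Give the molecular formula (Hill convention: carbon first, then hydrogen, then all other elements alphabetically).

C5H11NO

Walk through each heavy atom and fill implicit hydrogens from standard valence (C 4, N 3, O 2, S 2, halogen 1):
  atom 1: C, bond orders sum to 1 (valence 4) → 3 H
  atom 2: C, bond orders sum to 3 (valence 4) → 1 H
  atom 3: C, bond orders sum to 3 (valence 4) → 1 H
  atom 4: N, bond orders sum to 1 (valence 3) → 2 H
  atom 5: C, bond orders sum to 3 (valence 4) → 1 H
  atom 6: O, bond orders sum to 2 (valence 2) → 0 H
  atom 7: C, bond orders sum to 1 (valence 4) → 3 H
Totals → C:5, H:11, N:1, O:1.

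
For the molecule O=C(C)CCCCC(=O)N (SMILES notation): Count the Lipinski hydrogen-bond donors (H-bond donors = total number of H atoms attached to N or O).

Donors: find every N or O and count the H atoms it carries.
  atom 1 (O): bond orders sum to 2 → 0 H
  atom 9 (O): bond orders sum to 2 → 0 H
  atom 10 (N): bond orders sum to 1 → 2 H
Lipinski HBD = 2.

2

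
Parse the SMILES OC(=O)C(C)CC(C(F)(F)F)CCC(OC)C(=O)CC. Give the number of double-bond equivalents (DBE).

Molecular formula: C13H21F3O4.
DoU = (2C + 2 + N − H − X) / 2, where X is the halogen count and O/S are ignored.
    = (2·13 + 2 + 0 − 21 − 3) / 2 = 4 / 2 = 2.

2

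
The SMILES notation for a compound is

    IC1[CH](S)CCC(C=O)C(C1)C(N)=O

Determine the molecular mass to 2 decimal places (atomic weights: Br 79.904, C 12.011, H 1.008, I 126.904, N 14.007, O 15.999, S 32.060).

First, the molecular formula is C9H14INO2S (counting implicit H from valence).
  C: 9 × 12.011 = 108.099
  H: 14 × 1.008 = 14.112
  I: 1 × 126.904 = 126.904
  N: 1 × 14.007 = 14.007
  O: 2 × 15.999 = 31.998
  S: 1 × 32.060 = 32.060
Sum: 9×12.011 + 14×1.008 + 1×126.904 + 1×14.007 + 2×15.999 + 1×32.060 = 327.180 → 327.18 g/mol.

327.18 g/mol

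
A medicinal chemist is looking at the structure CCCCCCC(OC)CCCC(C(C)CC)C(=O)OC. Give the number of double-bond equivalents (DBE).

1

Degree of unsaturation = (number of rings) + (number of π bonds).
Ring closures in the SMILES: 0.
π bonds: 1 double bond (each 1 DoU) → 1 DoU from unsaturation.
Total DoU = 0 + 1 = 1.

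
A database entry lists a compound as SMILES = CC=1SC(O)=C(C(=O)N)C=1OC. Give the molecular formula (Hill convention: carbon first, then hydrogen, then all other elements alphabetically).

Walk through each heavy atom and fill implicit hydrogens from standard valence (C 4, N 3, O 2, S 2, halogen 1):
  atom 1: C, bond orders sum to 1 (valence 4) → 3 H
  atom 2: C, bond orders sum to 4 (valence 4) → 0 H
  atom 3: S, bond orders sum to 2 (valence 2) → 0 H
  atom 4: C, bond orders sum to 4 (valence 4) → 0 H
  atom 5: O, bond orders sum to 1 (valence 2) → 1 H
  atom 6: C, bond orders sum to 4 (valence 4) → 0 H
  atom 7: C, bond orders sum to 4 (valence 4) → 0 H
  atom 8: O, bond orders sum to 2 (valence 2) → 0 H
  atom 9: N, bond orders sum to 1 (valence 3) → 2 H
  atom 10: C, bond orders sum to 4 (valence 4) → 0 H
  atom 11: O, bond orders sum to 2 (valence 2) → 0 H
  atom 12: C, bond orders sum to 1 (valence 4) → 3 H
Totals → C:7, H:9, N:1, O:3, S:1.
In Hill order: C7H9NO3S.

C7H9NO3S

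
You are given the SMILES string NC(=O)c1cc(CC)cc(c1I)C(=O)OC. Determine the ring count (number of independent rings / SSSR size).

1

In SMILES, each pair of matching ring-closure digits denotes one ring-closing bond; the number of such bonds equals the number of independent rings.
Ring-closure bonds here: 1.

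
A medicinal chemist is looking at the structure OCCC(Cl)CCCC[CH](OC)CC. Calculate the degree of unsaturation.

0

Degree of unsaturation = (number of rings) + (number of π bonds).
Ring closures in the SMILES: 0.
π bonds: none → 0 DoU from unsaturation.
Total DoU = 0 + 0 = 0.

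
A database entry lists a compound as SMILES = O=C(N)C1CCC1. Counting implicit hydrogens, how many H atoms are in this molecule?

Walk through each heavy atom and fill implicit hydrogens from standard valence (C 4, N 3, O 2, S 2, halogen 1):
  atom 1: O, bond orders sum to 2 (valence 2) → 0 H
  atom 2: C, bond orders sum to 4 (valence 4) → 0 H
  atom 3: N, bond orders sum to 1 (valence 3) → 2 H
  atom 4: C, bond orders sum to 3 (valence 4) → 1 H
  atom 5: C, bond orders sum to 2 (valence 4) → 2 H
  atom 6: C, bond orders sum to 2 (valence 4) → 2 H
  atom 7: C, bond orders sum to 2 (valence 4) → 2 H
Total hydrogens: 9.

9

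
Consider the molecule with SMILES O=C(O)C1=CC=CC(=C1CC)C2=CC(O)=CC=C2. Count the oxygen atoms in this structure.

3

Scan the SMILES for O atoms (remember two-letter symbols like Cl and Br are single atoms).
Oxygen count: 3.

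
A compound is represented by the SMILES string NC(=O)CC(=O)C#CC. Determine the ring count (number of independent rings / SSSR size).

In SMILES, each pair of matching ring-closure digits denotes one ring-closing bond; the number of such bonds equals the number of independent rings.
Ring-closure bonds here: 0.

0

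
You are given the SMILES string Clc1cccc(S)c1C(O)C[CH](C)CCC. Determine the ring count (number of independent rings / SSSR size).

1

In SMILES, each pair of matching ring-closure digits denotes one ring-closing bond; the number of such bonds equals the number of independent rings.
Ring-closure bonds here: 1.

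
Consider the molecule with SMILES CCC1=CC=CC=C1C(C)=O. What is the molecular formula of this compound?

Walk through each heavy atom and fill implicit hydrogens from standard valence (C 4, N 3, O 2, S 2, halogen 1):
  atom 1: C, bond orders sum to 1 (valence 4) → 3 H
  atom 2: C, bond orders sum to 2 (valence 4) → 2 H
  atom 3: C, bond orders sum to 4 (valence 4) → 0 H
  atom 4: C, bond orders sum to 3 (valence 4) → 1 H
  atom 5: C, bond orders sum to 3 (valence 4) → 1 H
  atom 6: C, bond orders sum to 3 (valence 4) → 1 H
  atom 7: C, bond orders sum to 3 (valence 4) → 1 H
  atom 8: C, bond orders sum to 4 (valence 4) → 0 H
  atom 9: C, bond orders sum to 4 (valence 4) → 0 H
  atom 10: C, bond orders sum to 1 (valence 4) → 3 H
  atom 11: O, bond orders sum to 2 (valence 2) → 0 H
Totals → C:10, H:12, O:1.

C10H12O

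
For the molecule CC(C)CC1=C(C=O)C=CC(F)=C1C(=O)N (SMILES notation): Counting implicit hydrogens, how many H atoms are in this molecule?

Walk through each heavy atom and fill implicit hydrogens from standard valence (C 4, N 3, O 2, S 2, halogen 1):
  atom 1: C, bond orders sum to 1 (valence 4) → 3 H
  atom 2: C, bond orders sum to 3 (valence 4) → 1 H
  atom 3: C, bond orders sum to 1 (valence 4) → 3 H
  atom 4: C, bond orders sum to 2 (valence 4) → 2 H
  atom 5: C, bond orders sum to 4 (valence 4) → 0 H
  atom 6: C, bond orders sum to 4 (valence 4) → 0 H
  atom 7: C, bond orders sum to 3 (valence 4) → 1 H
  atom 8: O, bond orders sum to 2 (valence 2) → 0 H
  atom 9: C, bond orders sum to 3 (valence 4) → 1 H
  atom 10: C, bond orders sum to 3 (valence 4) → 1 H
  atom 11: C, bond orders sum to 4 (valence 4) → 0 H
  atom 12: F (halogen, monovalent) → 0 H
  atom 13: C, bond orders sum to 4 (valence 4) → 0 H
  atom 14: C, bond orders sum to 4 (valence 4) → 0 H
  atom 15: O, bond orders sum to 2 (valence 2) → 0 H
  atom 16: N, bond orders sum to 1 (valence 3) → 2 H
Total hydrogens: 14.

14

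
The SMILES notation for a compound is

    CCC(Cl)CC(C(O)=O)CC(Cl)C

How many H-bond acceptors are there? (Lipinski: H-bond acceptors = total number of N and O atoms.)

2

N atoms: 0; O atoms: 2.
Lipinski HBA = 0 + 2 = 2.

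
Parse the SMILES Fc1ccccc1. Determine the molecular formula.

Walk through each heavy atom and fill implicit hydrogens from standard valence (C 4, N 3, O 2, S 2, halogen 1); for lowercase aromatic atoms, an aromatic c carries 1 H when it has two neighbours and 0 H with three, and aromatic n carries 0 H:
  atom 1: F (halogen, monovalent) → 0 H
  atom 2: aromatic c, 3 neighbours → 0 H
  atom 3: aromatic c, 2 neighbours → 1 H
  atom 4: aromatic c, 2 neighbours → 1 H
  atom 5: aromatic c, 2 neighbours → 1 H
  atom 6: aromatic c, 2 neighbours → 1 H
  atom 7: aromatic c, 2 neighbours → 1 H
Totals → C:6, H:5, F:1.
In Hill order: C6H5F.

C6H5F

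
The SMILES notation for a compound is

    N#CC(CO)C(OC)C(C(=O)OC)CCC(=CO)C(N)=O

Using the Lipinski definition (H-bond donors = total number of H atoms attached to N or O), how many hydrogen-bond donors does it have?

4

Donors: find every N or O and count the H atoms it carries.
  atom 1 (N): bond orders sum to 3 → 0 H
  atom 5 (O): bond orders sum to 1 → 1 H
  atom 7 (O): bond orders sum to 2 → 0 H
  atom 11 (O): bond orders sum to 2 → 0 H
  atom 12 (O): bond orders sum to 2 → 0 H
  atom 18 (O): bond orders sum to 1 → 1 H
  atom 20 (N): bond orders sum to 1 → 2 H
  atom 21 (O): bond orders sum to 2 → 0 H
Lipinski HBD = 4.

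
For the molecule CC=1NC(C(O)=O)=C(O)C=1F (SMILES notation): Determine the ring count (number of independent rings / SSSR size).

1

In SMILES, each pair of matching ring-closure digits denotes one ring-closing bond; the number of such bonds equals the number of independent rings.
Ring-closure bonds here: 1.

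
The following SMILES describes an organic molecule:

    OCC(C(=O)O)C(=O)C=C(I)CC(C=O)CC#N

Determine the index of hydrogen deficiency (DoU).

6

Degree of unsaturation = (number of rings) + (number of π bonds).
Ring closures in the SMILES: 0.
π bonds: 4 double bonds (each 1 DoU), 1 triple bond (each 2 DoU) → 6 DoU from unsaturation.
Total DoU = 0 + 6 = 6.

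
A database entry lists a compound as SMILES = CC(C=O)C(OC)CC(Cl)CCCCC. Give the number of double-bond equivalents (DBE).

1

Molecular formula: C12H23ClO2.
DoU = (2C + 2 + N − H − X) / 2, where X is the halogen count and O/S are ignored.
    = (2·12 + 2 + 0 − 23 − 1) / 2 = 2 / 2 = 1.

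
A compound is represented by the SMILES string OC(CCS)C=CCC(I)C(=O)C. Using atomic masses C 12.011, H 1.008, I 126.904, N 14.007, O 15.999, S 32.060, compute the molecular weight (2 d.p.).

First, the molecular formula is C9H15IO2S (counting implicit H from valence).
  C: 9 × 12.011 = 108.099
  H: 15 × 1.008 = 15.120
  I: 1 × 126.904 = 126.904
  O: 2 × 15.999 = 31.998
  S: 1 × 32.060 = 32.060
Sum: 9×12.011 + 15×1.008 + 1×126.904 + 2×15.999 + 1×32.060 = 314.181 → 314.18 g/mol.

314.18 g/mol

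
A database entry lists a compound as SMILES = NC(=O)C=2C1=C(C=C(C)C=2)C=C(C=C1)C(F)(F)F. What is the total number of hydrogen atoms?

Walk through each heavy atom and fill implicit hydrogens from standard valence (C 4, N 3, O 2, S 2, halogen 1):
  atom 1: N, bond orders sum to 1 (valence 3) → 2 H
  atom 2: C, bond orders sum to 4 (valence 4) → 0 H
  atom 3: O, bond orders sum to 2 (valence 2) → 0 H
  atom 4: C, bond orders sum to 4 (valence 4) → 0 H
  atom 5: C, bond orders sum to 4 (valence 4) → 0 H
  atom 6: C, bond orders sum to 4 (valence 4) → 0 H
  atom 7: C, bond orders sum to 3 (valence 4) → 1 H
  atom 8: C, bond orders sum to 4 (valence 4) → 0 H
  atom 9: C, bond orders sum to 1 (valence 4) → 3 H
  atom 10: C, bond orders sum to 3 (valence 4) → 1 H
  atom 11: C, bond orders sum to 3 (valence 4) → 1 H
  atom 12: C, bond orders sum to 4 (valence 4) → 0 H
  atom 13: C, bond orders sum to 3 (valence 4) → 1 H
  atom 14: C, bond orders sum to 3 (valence 4) → 1 H
  atom 15: C, bond orders sum to 4 (valence 4) → 0 H
  atom 16: F (halogen, monovalent) → 0 H
  atom 17: F (halogen, monovalent) → 0 H
  atom 18: F (halogen, monovalent) → 0 H
Total hydrogens: 10.

10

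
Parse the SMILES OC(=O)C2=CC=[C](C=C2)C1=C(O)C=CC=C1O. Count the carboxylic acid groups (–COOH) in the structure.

The carboxylic acid motif appears at heavy-atom position 2 in the SMILES.
Other groups present: 2 hydroxyl.
Carboxylic acid count: 1.

1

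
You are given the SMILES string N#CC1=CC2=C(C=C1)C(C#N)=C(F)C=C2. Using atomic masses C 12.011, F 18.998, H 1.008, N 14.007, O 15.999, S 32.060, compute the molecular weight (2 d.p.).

First, the molecular formula is C12H5FN2 (counting implicit H from valence).
  C: 12 × 12.011 = 144.132
  F: 1 × 18.998 = 18.998
  H: 5 × 1.008 = 5.040
  N: 2 × 14.007 = 28.014
Sum: 12×12.011 + 1×18.998 + 5×1.008 + 2×14.007 = 196.184 → 196.18 g/mol.

196.18 g/mol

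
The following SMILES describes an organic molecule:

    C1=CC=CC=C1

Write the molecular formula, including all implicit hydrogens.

Walk through each heavy atom and fill implicit hydrogens from standard valence (C 4, N 3, O 2, S 2, halogen 1):
  atom 1: C, bond orders sum to 3 (valence 4) → 1 H
  atom 2: C, bond orders sum to 3 (valence 4) → 1 H
  atom 3: C, bond orders sum to 3 (valence 4) → 1 H
  atom 4: C, bond orders sum to 3 (valence 4) → 1 H
  atom 5: C, bond orders sum to 3 (valence 4) → 1 H
  atom 6: C, bond orders sum to 3 (valence 4) → 1 H
Totals → C:6, H:6.
In Hill order: C6H6.

C6H6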